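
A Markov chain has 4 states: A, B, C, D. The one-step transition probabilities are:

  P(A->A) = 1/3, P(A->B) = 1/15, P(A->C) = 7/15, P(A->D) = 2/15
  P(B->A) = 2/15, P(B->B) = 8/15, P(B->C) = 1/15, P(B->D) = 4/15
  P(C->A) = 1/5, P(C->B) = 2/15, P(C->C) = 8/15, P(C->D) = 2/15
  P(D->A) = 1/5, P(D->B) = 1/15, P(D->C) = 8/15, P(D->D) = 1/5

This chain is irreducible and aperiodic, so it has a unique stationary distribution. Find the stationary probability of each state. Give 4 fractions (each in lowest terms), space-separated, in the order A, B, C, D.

Answer: 179/825 148/825 359/825 139/825

Derivation:
The stationary distribution satisfies pi = pi * P, i.e.:
  pi_A = 1/3*pi_A + 2/15*pi_B + 1/5*pi_C + 1/5*pi_D
  pi_B = 1/15*pi_A + 8/15*pi_B + 2/15*pi_C + 1/15*pi_D
  pi_C = 7/15*pi_A + 1/15*pi_B + 8/15*pi_C + 8/15*pi_D
  pi_D = 2/15*pi_A + 4/15*pi_B + 2/15*pi_C + 1/5*pi_D
with normalization: pi_A + pi_B + pi_C + pi_D = 1.

Using the first 3 balance equations plus normalization, the linear system A*pi = b is:
  [-2/3, 2/15, 1/5, 1/5] . pi = 0
  [1/15, -7/15, 2/15, 1/15] . pi = 0
  [7/15, 1/15, -7/15, 8/15] . pi = 0
  [1, 1, 1, 1] . pi = 1

Solving yields:
  pi_A = 179/825
  pi_B = 148/825
  pi_C = 359/825
  pi_D = 139/825

Verification (pi * P):
  179/825*1/3 + 148/825*2/15 + 359/825*1/5 + 139/825*1/5 = 179/825 = pi_A  (ok)
  179/825*1/15 + 148/825*8/15 + 359/825*2/15 + 139/825*1/15 = 148/825 = pi_B  (ok)
  179/825*7/15 + 148/825*1/15 + 359/825*8/15 + 139/825*8/15 = 359/825 = pi_C  (ok)
  179/825*2/15 + 148/825*4/15 + 359/825*2/15 + 139/825*1/5 = 139/825 = pi_D  (ok)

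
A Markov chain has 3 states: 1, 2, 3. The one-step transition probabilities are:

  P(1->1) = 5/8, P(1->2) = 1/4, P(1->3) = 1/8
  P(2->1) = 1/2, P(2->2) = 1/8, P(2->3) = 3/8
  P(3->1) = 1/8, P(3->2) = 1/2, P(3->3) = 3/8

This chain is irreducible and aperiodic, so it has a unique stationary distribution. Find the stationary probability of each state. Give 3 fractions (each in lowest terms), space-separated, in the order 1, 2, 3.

Answer: 23/50 7/25 13/50

Derivation:
The stationary distribution satisfies pi = pi * P, i.e.:
  pi_1 = 5/8*pi_1 + 1/2*pi_2 + 1/8*pi_3
  pi_2 = 1/4*pi_1 + 1/8*pi_2 + 1/2*pi_3
  pi_3 = 1/8*pi_1 + 3/8*pi_2 + 3/8*pi_3
with normalization: pi_1 + pi_2 + pi_3 = 1.

Using the first 2 balance equations plus normalization, the linear system A*pi = b is:
  [-3/8, 1/2, 1/8] . pi = 0
  [1/4, -7/8, 1/2] . pi = 0
  [1, 1, 1] . pi = 1

Solving yields:
  pi_1 = 23/50
  pi_2 = 7/25
  pi_3 = 13/50

Verification (pi * P):
  23/50*5/8 + 7/25*1/2 + 13/50*1/8 = 23/50 = pi_1  (ok)
  23/50*1/4 + 7/25*1/8 + 13/50*1/2 = 7/25 = pi_2  (ok)
  23/50*1/8 + 7/25*3/8 + 13/50*3/8 = 13/50 = pi_3  (ok)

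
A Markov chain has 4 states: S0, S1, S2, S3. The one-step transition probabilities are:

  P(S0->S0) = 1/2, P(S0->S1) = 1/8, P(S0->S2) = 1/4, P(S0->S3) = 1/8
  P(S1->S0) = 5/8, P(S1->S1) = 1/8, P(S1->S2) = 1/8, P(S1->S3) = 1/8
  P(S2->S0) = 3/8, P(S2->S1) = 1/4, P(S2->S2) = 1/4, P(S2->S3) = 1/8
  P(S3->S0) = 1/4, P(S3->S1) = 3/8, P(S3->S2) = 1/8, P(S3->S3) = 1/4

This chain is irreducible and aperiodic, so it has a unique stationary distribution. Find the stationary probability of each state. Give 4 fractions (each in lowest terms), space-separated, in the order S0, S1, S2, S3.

Answer: 6/13 17/91 19/91 1/7

Derivation:
The stationary distribution satisfies pi = pi * P, i.e.:
  pi_S0 = 1/2*pi_S0 + 5/8*pi_S1 + 3/8*pi_S2 + 1/4*pi_S3
  pi_S1 = 1/8*pi_S0 + 1/8*pi_S1 + 1/4*pi_S2 + 3/8*pi_S3
  pi_S2 = 1/4*pi_S0 + 1/8*pi_S1 + 1/4*pi_S2 + 1/8*pi_S3
  pi_S3 = 1/8*pi_S0 + 1/8*pi_S1 + 1/8*pi_S2 + 1/4*pi_S3
with normalization: pi_S0 + pi_S1 + pi_S2 + pi_S3 = 1.

Using the first 3 balance equations plus normalization, the linear system A*pi = b is:
  [-1/2, 5/8, 3/8, 1/4] . pi = 0
  [1/8, -7/8, 1/4, 3/8] . pi = 0
  [1/4, 1/8, -3/4, 1/8] . pi = 0
  [1, 1, 1, 1] . pi = 1

Solving yields:
  pi_S0 = 6/13
  pi_S1 = 17/91
  pi_S2 = 19/91
  pi_S3 = 1/7

Verification (pi * P):
  6/13*1/2 + 17/91*5/8 + 19/91*3/8 + 1/7*1/4 = 6/13 = pi_S0  (ok)
  6/13*1/8 + 17/91*1/8 + 19/91*1/4 + 1/7*3/8 = 17/91 = pi_S1  (ok)
  6/13*1/4 + 17/91*1/8 + 19/91*1/4 + 1/7*1/8 = 19/91 = pi_S2  (ok)
  6/13*1/8 + 17/91*1/8 + 19/91*1/8 + 1/7*1/4 = 1/7 = pi_S3  (ok)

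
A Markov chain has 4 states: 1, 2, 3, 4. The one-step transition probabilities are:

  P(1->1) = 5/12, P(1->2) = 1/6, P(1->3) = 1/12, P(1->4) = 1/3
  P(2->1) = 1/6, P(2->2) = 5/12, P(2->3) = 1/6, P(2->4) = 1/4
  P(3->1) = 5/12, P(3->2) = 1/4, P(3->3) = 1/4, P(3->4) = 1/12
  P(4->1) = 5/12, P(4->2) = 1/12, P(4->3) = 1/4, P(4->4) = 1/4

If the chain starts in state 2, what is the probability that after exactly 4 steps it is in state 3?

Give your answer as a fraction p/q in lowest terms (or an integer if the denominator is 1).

Answer: 3577/20736

Derivation:
Computing P^4 by repeated multiplication:
P^1 =
  1: [5/12, 1/6, 1/12, 1/3]
  2: [1/6, 5/12, 1/6, 1/4]
  3: [5/12, 1/4, 1/4, 1/12]
  4: [5/12, 1/12, 1/4, 1/4]
P^2 =
  1: [3/8, 3/16, 1/6, 13/48]
  2: [5/16, 19/72, 3/16, 17/72]
  3: [17/48, 35/144, 23/144, 35/144]
  4: [19/48, 3/16, 25/144, 35/144]
P^3 =
  1: [71/192, 59/288, 11/64, 73/288]
  2: [101/288, 395/1728, 19/108, 47/192]
  3: [205/576, 127/576, 295/1728, 437/1728]
  4: [71/192, 359/1728, 97/576, 439/1728]
P^4 =
  1: [421/1152, 1459/6912, 37/216, 581/2304]
  2: [2485/6912, 2261/10368, 3577/20736, 2591/10368]
  3: [833/2304, 4457/20736, 397/2304, 5209/20736]
  4: [2521/6912, 4385/20736, 3547/20736, 1747/6912]

(P^4)[2 -> 3] = 3577/20736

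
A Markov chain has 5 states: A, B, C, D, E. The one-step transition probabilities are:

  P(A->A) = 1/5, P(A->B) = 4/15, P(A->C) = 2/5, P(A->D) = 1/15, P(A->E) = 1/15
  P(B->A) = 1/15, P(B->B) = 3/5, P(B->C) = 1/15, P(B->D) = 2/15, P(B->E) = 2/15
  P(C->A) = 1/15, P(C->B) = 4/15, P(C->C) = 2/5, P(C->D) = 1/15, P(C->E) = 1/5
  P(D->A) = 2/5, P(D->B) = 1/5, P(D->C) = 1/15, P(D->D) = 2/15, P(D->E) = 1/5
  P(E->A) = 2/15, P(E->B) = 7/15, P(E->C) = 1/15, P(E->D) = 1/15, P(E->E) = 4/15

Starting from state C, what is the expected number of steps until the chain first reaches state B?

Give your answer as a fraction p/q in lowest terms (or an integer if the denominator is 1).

Answer: 9660/2911

Derivation:
Let h_i = expected steps to first reach B from state i.
Boundary: h_B = 0.
First-step equations for the other states:
  h_A = 1 + 1/5*h_A + 4/15*h_B + 2/5*h_C + 1/15*h_D + 1/15*h_E
  h_C = 1 + 1/15*h_A + 4/15*h_B + 2/5*h_C + 1/15*h_D + 1/5*h_E
  h_D = 1 + 2/5*h_A + 1/5*h_B + 1/15*h_C + 2/15*h_D + 1/5*h_E
  h_E = 1 + 2/15*h_A + 7/15*h_B + 1/15*h_C + 1/15*h_D + 4/15*h_E

Substituting h_B = 0 and rearranging gives the linear system (I - Q) h = 1:
  [4/5, -2/5, -1/15, -1/15] . (h_A, h_C, h_D, h_E) = 1
  [-1/15, 3/5, -1/15, -1/5] . (h_A, h_C, h_D, h_E) = 1
  [-2/5, -1/15, 13/15, -1/5] . (h_A, h_C, h_D, h_E) = 1
  [-2/15, -1/15, -1/15, 11/15] . (h_A, h_C, h_D, h_E) = 1

Solving yields:
  h_A = 9975/2911
  h_C = 9660/2911
  h_D = 20925/5822
  h_E = 15225/5822

Starting state is C, so the expected hitting time is h_C = 9660/2911.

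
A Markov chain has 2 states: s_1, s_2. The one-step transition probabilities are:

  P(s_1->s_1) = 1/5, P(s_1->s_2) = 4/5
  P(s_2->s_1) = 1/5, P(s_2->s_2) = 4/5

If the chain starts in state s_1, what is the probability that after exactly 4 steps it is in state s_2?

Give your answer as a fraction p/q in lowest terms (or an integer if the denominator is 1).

Computing P^4 by repeated multiplication:
P^1 =
  s_1: [1/5, 4/5]
  s_2: [1/5, 4/5]
P^2 =
  s_1: [1/5, 4/5]
  s_2: [1/5, 4/5]
P^3 =
  s_1: [1/5, 4/5]
  s_2: [1/5, 4/5]
P^4 =
  s_1: [1/5, 4/5]
  s_2: [1/5, 4/5]

(P^4)[s_1 -> s_2] = 4/5

Answer: 4/5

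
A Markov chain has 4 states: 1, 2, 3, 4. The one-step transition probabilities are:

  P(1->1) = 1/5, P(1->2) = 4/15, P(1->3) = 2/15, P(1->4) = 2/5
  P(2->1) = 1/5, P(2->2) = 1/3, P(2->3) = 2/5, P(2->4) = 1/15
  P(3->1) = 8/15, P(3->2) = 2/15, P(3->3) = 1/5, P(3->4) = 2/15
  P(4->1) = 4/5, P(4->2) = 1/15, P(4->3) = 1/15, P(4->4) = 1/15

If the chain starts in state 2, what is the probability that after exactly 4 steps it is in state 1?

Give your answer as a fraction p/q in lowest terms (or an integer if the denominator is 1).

Answer: 1318/3375

Derivation:
Computing P^4 by repeated multiplication:
P^1 =
  1: [1/5, 4/15, 2/15, 2/5]
  2: [1/5, 1/3, 2/5, 1/15]
  3: [8/15, 2/15, 1/5, 2/15]
  4: [4/5, 1/15, 1/15, 1/15]
P^2 =
  1: [109/225, 14/75, 14/75, 32/225]
  2: [28/75, 2/9, 11/45, 4/25]
  3: [26/75, 2/9, 13/75, 58/225]
  4: [59/225, 56/225, 34/225, 76/225]
P^3 =
  1: [391/1125, 254/1125, 628/3375, 812/3375]
  2: [1274/3375, 244/1125, 223/1125, 28/135]
  3: [464/1125, 698/3375, 631/3375, 218/1125]
  4: [1529/3375, 44/225, 632/3375, 554/3375]
P^4 =
  1: [20573/50625, 2114/10125, 9614/50625, 9868/50625]
  2: [1318/3375, 3598/16875, 9647/50625, 10414/50625]
  3: [19166/50625, 3658/16875, 3173/16875, 10966/50625]
  4: [18271/50625, 11234/50625, 1052/5625, 3884/16875]

(P^4)[2 -> 1] = 1318/3375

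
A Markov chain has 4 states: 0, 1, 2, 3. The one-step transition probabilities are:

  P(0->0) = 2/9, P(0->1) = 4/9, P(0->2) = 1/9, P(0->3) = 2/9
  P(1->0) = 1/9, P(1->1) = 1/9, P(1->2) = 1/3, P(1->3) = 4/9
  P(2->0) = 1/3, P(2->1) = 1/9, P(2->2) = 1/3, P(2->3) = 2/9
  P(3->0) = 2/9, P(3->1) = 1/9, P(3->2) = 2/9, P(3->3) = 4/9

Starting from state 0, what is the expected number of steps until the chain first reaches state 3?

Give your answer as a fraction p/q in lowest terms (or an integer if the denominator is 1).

Let h_i = expected steps to first reach 3 from state i.
Boundary: h_3 = 0.
First-step equations for the other states:
  h_0 = 1 + 2/9*h_0 + 4/9*h_1 + 1/9*h_2 + 2/9*h_3
  h_1 = 1 + 1/9*h_0 + 1/9*h_1 + 1/3*h_2 + 4/9*h_3
  h_2 = 1 + 1/3*h_0 + 1/9*h_1 + 1/3*h_2 + 2/9*h_3

Substituting h_3 = 0 and rearranging gives the linear system (I - Q) h = 1:
  [7/9, -4/9, -1/9] . (h_0, h_1, h_2) = 1
  [-1/9, 8/9, -1/3] . (h_0, h_1, h_2) = 1
  [-1/3, -1/9, 2/3] . (h_0, h_1, h_2) = 1

Solving yields:
  h_0 = 81/23
  h_1 = 342/115
  h_2 = 432/115

Starting state is 0, so the expected hitting time is h_0 = 81/23.

Answer: 81/23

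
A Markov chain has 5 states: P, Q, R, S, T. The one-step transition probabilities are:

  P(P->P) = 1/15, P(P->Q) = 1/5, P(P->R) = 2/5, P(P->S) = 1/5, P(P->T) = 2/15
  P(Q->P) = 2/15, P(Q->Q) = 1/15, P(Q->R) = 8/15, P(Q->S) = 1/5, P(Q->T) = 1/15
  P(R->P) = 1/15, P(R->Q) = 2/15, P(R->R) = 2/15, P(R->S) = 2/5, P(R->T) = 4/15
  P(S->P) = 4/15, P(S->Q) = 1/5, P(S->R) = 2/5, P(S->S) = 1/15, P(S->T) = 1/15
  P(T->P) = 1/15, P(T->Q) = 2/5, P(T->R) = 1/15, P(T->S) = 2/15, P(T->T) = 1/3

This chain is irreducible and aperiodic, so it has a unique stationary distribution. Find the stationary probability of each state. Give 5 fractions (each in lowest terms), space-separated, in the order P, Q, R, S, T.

The stationary distribution satisfies pi = pi * P, i.e.:
  pi_P = 1/15*pi_P + 2/15*pi_Q + 1/15*pi_R + 4/15*pi_S + 1/15*pi_T
  pi_Q = 1/5*pi_P + 1/15*pi_Q + 2/15*pi_R + 1/5*pi_S + 2/5*pi_T
  pi_R = 2/5*pi_P + 8/15*pi_Q + 2/15*pi_R + 2/5*pi_S + 1/15*pi_T
  pi_S = 1/5*pi_P + 1/5*pi_Q + 2/5*pi_R + 1/15*pi_S + 2/15*pi_T
  pi_T = 2/15*pi_P + 1/15*pi_Q + 4/15*pi_R + 1/15*pi_S + 1/3*pi_T
with normalization: pi_P + pi_Q + pi_R + pi_S + pi_T = 1.

Using the first 4 balance equations plus normalization, the linear system A*pi = b is:
  [-14/15, 2/15, 1/15, 4/15, 1/15] . pi = 0
  [1/5, -14/15, 2/15, 1/5, 2/5] . pi = 0
  [2/5, 8/15, -13/15, 2/5, 1/15] . pi = 0
  [1/5, 1/5, 2/5, -14/15, 2/15] . pi = 0
  [1, 1, 1, 1, 1] . pi = 1

Solving yields:
  pi_P = 4265/34739
  pi_Q = 6649/34739
  pi_R = 10018/34739
  pi_S = 7529/34739
  pi_T = 6278/34739

Verification (pi * P):
  4265/34739*1/15 + 6649/34739*2/15 + 10018/34739*1/15 + 7529/34739*4/15 + 6278/34739*1/15 = 4265/34739 = pi_P  (ok)
  4265/34739*1/5 + 6649/34739*1/15 + 10018/34739*2/15 + 7529/34739*1/5 + 6278/34739*2/5 = 6649/34739 = pi_Q  (ok)
  4265/34739*2/5 + 6649/34739*8/15 + 10018/34739*2/15 + 7529/34739*2/5 + 6278/34739*1/15 = 10018/34739 = pi_R  (ok)
  4265/34739*1/5 + 6649/34739*1/5 + 10018/34739*2/5 + 7529/34739*1/15 + 6278/34739*2/15 = 7529/34739 = pi_S  (ok)
  4265/34739*2/15 + 6649/34739*1/15 + 10018/34739*4/15 + 7529/34739*1/15 + 6278/34739*1/3 = 6278/34739 = pi_T  (ok)

Answer: 4265/34739 6649/34739 10018/34739 7529/34739 6278/34739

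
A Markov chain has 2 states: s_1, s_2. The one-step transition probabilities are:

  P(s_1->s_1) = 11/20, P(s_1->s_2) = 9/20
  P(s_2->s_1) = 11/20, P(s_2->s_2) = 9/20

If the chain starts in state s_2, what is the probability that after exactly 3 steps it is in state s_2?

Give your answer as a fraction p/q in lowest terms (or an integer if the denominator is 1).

Answer: 9/20

Derivation:
Computing P^3 by repeated multiplication:
P^1 =
  s_1: [11/20, 9/20]
  s_2: [11/20, 9/20]
P^2 =
  s_1: [11/20, 9/20]
  s_2: [11/20, 9/20]
P^3 =
  s_1: [11/20, 9/20]
  s_2: [11/20, 9/20]

(P^3)[s_2 -> s_2] = 9/20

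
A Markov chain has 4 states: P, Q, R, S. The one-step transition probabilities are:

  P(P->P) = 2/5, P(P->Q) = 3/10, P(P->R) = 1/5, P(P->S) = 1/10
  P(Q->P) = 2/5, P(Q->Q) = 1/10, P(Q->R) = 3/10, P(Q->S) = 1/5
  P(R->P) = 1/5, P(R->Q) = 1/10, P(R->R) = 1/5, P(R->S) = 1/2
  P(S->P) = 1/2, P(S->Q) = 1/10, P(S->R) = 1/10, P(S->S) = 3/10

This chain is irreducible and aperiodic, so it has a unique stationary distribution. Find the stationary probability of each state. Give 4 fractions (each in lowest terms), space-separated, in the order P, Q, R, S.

The stationary distribution satisfies pi = pi * P, i.e.:
  pi_P = 2/5*pi_P + 2/5*pi_Q + 1/5*pi_R + 1/2*pi_S
  pi_Q = 3/10*pi_P + 1/10*pi_Q + 1/10*pi_R + 1/10*pi_S
  pi_R = 1/5*pi_P + 3/10*pi_Q + 1/5*pi_R + 1/10*pi_S
  pi_S = 1/10*pi_P + 1/5*pi_Q + 1/2*pi_R + 3/10*pi_S
with normalization: pi_P + pi_Q + pi_R + pi_S = 1.

Using the first 3 balance equations plus normalization, the linear system A*pi = b is:
  [-3/5, 2/5, 1/5, 1/2] . pi = 0
  [3/10, -9/10, 1/10, 1/10] . pi = 0
  [1/5, 3/10, -4/5, 1/10] . pi = 0
  [1, 1, 1, 1] . pi = 1

Solving yields:
  pi_P = 27/70
  pi_Q = 31/175
  pi_R = 29/150
  pi_S = 128/525

Verification (pi * P):
  27/70*2/5 + 31/175*2/5 + 29/150*1/5 + 128/525*1/2 = 27/70 = pi_P  (ok)
  27/70*3/10 + 31/175*1/10 + 29/150*1/10 + 128/525*1/10 = 31/175 = pi_Q  (ok)
  27/70*1/5 + 31/175*3/10 + 29/150*1/5 + 128/525*1/10 = 29/150 = pi_R  (ok)
  27/70*1/10 + 31/175*1/5 + 29/150*1/2 + 128/525*3/10 = 128/525 = pi_S  (ok)

Answer: 27/70 31/175 29/150 128/525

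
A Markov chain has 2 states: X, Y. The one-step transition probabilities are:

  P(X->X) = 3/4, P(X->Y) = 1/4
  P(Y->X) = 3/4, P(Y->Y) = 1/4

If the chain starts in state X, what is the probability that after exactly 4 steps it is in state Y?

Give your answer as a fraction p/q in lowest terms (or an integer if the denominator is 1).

Computing P^4 by repeated multiplication:
P^1 =
  X: [3/4, 1/4]
  Y: [3/4, 1/4]
P^2 =
  X: [3/4, 1/4]
  Y: [3/4, 1/4]
P^3 =
  X: [3/4, 1/4]
  Y: [3/4, 1/4]
P^4 =
  X: [3/4, 1/4]
  Y: [3/4, 1/4]

(P^4)[X -> Y] = 1/4

Answer: 1/4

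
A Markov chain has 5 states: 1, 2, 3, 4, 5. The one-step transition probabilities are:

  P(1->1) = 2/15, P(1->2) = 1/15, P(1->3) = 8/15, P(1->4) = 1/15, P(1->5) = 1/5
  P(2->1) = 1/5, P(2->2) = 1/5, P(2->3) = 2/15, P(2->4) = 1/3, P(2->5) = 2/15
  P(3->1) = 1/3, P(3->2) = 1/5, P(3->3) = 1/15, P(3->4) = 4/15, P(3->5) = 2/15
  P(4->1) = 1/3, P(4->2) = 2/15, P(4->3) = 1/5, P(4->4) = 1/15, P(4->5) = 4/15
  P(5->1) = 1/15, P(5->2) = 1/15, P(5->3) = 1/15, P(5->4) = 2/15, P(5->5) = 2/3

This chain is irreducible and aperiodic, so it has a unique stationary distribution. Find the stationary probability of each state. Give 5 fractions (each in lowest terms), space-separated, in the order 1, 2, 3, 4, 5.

The stationary distribution satisfies pi = pi * P, i.e.:
  pi_1 = 2/15*pi_1 + 1/5*pi_2 + 1/3*pi_3 + 1/3*pi_4 + 1/15*pi_5
  pi_2 = 1/15*pi_1 + 1/5*pi_2 + 1/5*pi_3 + 2/15*pi_4 + 1/15*pi_5
  pi_3 = 8/15*pi_1 + 2/15*pi_2 + 1/15*pi_3 + 1/5*pi_4 + 1/15*pi_5
  pi_4 = 1/15*pi_1 + 1/3*pi_2 + 4/15*pi_3 + 1/15*pi_4 + 2/15*pi_5
  pi_5 = 1/5*pi_1 + 2/15*pi_2 + 2/15*pi_3 + 4/15*pi_4 + 2/3*pi_5
with normalization: pi_1 + pi_2 + pi_3 + pi_4 + pi_5 = 1.

Using the first 4 balance equations plus normalization, the linear system A*pi = b is:
  [-13/15, 1/5, 1/3, 1/3, 1/15] . pi = 0
  [1/15, -4/5, 1/5, 2/15, 1/15] . pi = 0
  [8/15, 2/15, -14/15, 1/5, 1/15] . pi = 0
  [1/15, 1/3, 4/15, -14/15, 2/15] . pi = 0
  [1, 1, 1, 1, 1] . pi = 1

Solving yields:
  pi_1 = 6577/35484
  pi_2 = 1385/11828
  pi_3 = 1615/8871
  pi_4 = 5611/35484
  pi_5 = 4227/11828

Verification (pi * P):
  6577/35484*2/15 + 1385/11828*1/5 + 1615/8871*1/3 + 5611/35484*1/3 + 4227/11828*1/15 = 6577/35484 = pi_1  (ok)
  6577/35484*1/15 + 1385/11828*1/5 + 1615/8871*1/5 + 5611/35484*2/15 + 4227/11828*1/15 = 1385/11828 = pi_2  (ok)
  6577/35484*8/15 + 1385/11828*2/15 + 1615/8871*1/15 + 5611/35484*1/5 + 4227/11828*1/15 = 1615/8871 = pi_3  (ok)
  6577/35484*1/15 + 1385/11828*1/3 + 1615/8871*4/15 + 5611/35484*1/15 + 4227/11828*2/15 = 5611/35484 = pi_4  (ok)
  6577/35484*1/5 + 1385/11828*2/15 + 1615/8871*2/15 + 5611/35484*4/15 + 4227/11828*2/3 = 4227/11828 = pi_5  (ok)

Answer: 6577/35484 1385/11828 1615/8871 5611/35484 4227/11828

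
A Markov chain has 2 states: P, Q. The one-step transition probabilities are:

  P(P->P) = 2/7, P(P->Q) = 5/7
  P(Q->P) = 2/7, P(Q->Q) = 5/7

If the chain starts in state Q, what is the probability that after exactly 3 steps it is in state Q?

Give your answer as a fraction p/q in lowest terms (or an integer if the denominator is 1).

Answer: 5/7

Derivation:
Computing P^3 by repeated multiplication:
P^1 =
  P: [2/7, 5/7]
  Q: [2/7, 5/7]
P^2 =
  P: [2/7, 5/7]
  Q: [2/7, 5/7]
P^3 =
  P: [2/7, 5/7]
  Q: [2/7, 5/7]

(P^3)[Q -> Q] = 5/7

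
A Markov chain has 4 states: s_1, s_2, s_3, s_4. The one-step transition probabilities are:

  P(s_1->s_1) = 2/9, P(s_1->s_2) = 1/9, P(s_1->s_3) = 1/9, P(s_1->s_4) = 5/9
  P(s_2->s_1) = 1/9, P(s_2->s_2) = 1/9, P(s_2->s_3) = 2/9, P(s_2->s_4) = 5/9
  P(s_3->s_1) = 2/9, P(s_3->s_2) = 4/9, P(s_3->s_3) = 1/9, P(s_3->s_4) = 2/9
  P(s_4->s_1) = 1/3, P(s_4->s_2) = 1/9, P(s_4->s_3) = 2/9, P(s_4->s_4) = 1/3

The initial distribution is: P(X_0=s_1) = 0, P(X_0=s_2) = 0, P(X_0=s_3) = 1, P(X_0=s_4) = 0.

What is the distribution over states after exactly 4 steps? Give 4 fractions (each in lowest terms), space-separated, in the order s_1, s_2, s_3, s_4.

Answer: 1616/6561 374/2187 1139/6561 2684/6561

Derivation:
Propagating the distribution step by step (d_{t+1} = d_t * P):
d_0 = (s_1=0, s_2=0, s_3=1, s_4=0)
  d_1[s_1] = 0*2/9 + 0*1/9 + 1*2/9 + 0*1/3 = 2/9
  d_1[s_2] = 0*1/9 + 0*1/9 + 1*4/9 + 0*1/9 = 4/9
  d_1[s_3] = 0*1/9 + 0*2/9 + 1*1/9 + 0*2/9 = 1/9
  d_1[s_4] = 0*5/9 + 0*5/9 + 1*2/9 + 0*1/3 = 2/9
d_1 = (s_1=2/9, s_2=4/9, s_3=1/9, s_4=2/9)
  d_2[s_1] = 2/9*2/9 + 4/9*1/9 + 1/9*2/9 + 2/9*1/3 = 16/81
  d_2[s_2] = 2/9*1/9 + 4/9*1/9 + 1/9*4/9 + 2/9*1/9 = 4/27
  d_2[s_3] = 2/9*1/9 + 4/9*2/9 + 1/9*1/9 + 2/9*2/9 = 5/27
  d_2[s_4] = 2/9*5/9 + 4/9*5/9 + 1/9*2/9 + 2/9*1/3 = 38/81
d_2 = (s_1=16/81, s_2=4/27, s_3=5/27, s_4=38/81)
  d_3[s_1] = 16/81*2/9 + 4/27*1/9 + 5/27*2/9 + 38/81*1/3 = 188/729
  d_3[s_2] = 16/81*1/9 + 4/27*1/9 + 5/27*4/9 + 38/81*1/9 = 14/81
  d_3[s_3] = 16/81*1/9 + 4/27*2/9 + 5/27*1/9 + 38/81*2/9 = 131/729
  d_3[s_4] = 16/81*5/9 + 4/27*5/9 + 5/27*2/9 + 38/81*1/3 = 284/729
d_3 = (s_1=188/729, s_2=14/81, s_3=131/729, s_4=284/729)
  d_4[s_1] = 188/729*2/9 + 14/81*1/9 + 131/729*2/9 + 284/729*1/3 = 1616/6561
  d_4[s_2] = 188/729*1/9 + 14/81*1/9 + 131/729*4/9 + 284/729*1/9 = 374/2187
  d_4[s_3] = 188/729*1/9 + 14/81*2/9 + 131/729*1/9 + 284/729*2/9 = 1139/6561
  d_4[s_4] = 188/729*5/9 + 14/81*5/9 + 131/729*2/9 + 284/729*1/3 = 2684/6561
d_4 = (s_1=1616/6561, s_2=374/2187, s_3=1139/6561, s_4=2684/6561)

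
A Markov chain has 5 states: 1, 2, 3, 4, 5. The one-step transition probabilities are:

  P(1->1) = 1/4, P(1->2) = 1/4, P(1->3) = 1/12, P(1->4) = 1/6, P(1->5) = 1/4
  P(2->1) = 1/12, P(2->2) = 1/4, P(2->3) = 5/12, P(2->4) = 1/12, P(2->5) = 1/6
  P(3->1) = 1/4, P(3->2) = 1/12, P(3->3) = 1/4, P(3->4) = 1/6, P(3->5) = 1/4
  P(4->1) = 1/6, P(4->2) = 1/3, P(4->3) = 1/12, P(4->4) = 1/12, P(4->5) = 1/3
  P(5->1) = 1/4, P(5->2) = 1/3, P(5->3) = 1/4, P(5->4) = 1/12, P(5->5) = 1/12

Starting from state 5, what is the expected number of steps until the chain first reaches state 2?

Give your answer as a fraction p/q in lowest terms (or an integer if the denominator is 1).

Let h_i = expected steps to first reach 2 from state i.
Boundary: h_2 = 0.
First-step equations for the other states:
  h_1 = 1 + 1/4*h_1 + 1/4*h_2 + 1/12*h_3 + 1/6*h_4 + 1/4*h_5
  h_3 = 1 + 1/4*h_1 + 1/12*h_2 + 1/4*h_3 + 1/6*h_4 + 1/4*h_5
  h_4 = 1 + 1/6*h_1 + 1/3*h_2 + 1/12*h_3 + 1/12*h_4 + 1/3*h_5
  h_5 = 1 + 1/4*h_1 + 1/3*h_2 + 1/4*h_3 + 1/12*h_4 + 1/12*h_5

Substituting h_2 = 0 and rearranging gives the linear system (I - Q) h = 1:
  [3/4, -1/12, -1/6, -1/4] . (h_1, h_3, h_4, h_5) = 1
  [-1/4, 3/4, -1/6, -1/4] . (h_1, h_3, h_4, h_5) = 1
  [-1/6, -1/12, 11/12, -1/3] . (h_1, h_3, h_4, h_5) = 1
  [-1/4, -1/4, -1/12, 11/12] . (h_1, h_3, h_4, h_5) = 1

Solving yields:
  h_1 = 1098/281
  h_3 = 6588/1405
  h_4 = 5052/1405
  h_5 = 5286/1405

Starting state is 5, so the expected hitting time is h_5 = 5286/1405.

Answer: 5286/1405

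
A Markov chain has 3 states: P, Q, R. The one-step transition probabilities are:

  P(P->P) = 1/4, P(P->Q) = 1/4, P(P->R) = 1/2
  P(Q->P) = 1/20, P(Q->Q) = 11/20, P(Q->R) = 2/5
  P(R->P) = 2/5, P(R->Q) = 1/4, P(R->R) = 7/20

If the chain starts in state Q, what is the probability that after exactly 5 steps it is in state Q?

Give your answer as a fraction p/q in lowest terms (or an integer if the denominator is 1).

Answer: 71741/200000

Derivation:
Computing P^5 by repeated multiplication:
P^1 =
  P: [1/4, 1/4, 1/2]
  Q: [1/20, 11/20, 2/5]
  R: [2/5, 1/4, 7/20]
P^2 =
  P: [11/40, 13/40, 2/5]
  Q: [1/5, 83/200, 77/200]
  R: [101/400, 13/40, 169/400]
P^3 =
  P: [49/200, 139/400, 163/400]
  Q: [899/4000, 749/2000, 1603/4000]
  R: [1987/8000, 139/400, 3233/8000]
P^4 =
  P: [1933/8000, 1417/4000, 3233/8000]
  Q: [18817/80000, 7247/20000, 6439/16000]
  R: [38579/160000, 1417/4000, 64741/160000]
P^5 =
  P: [38363/160000, 14251/40000, 64633/160000]
  Q: [380633/1600000, 71741/200000, 645439/1600000]
  R: [767503/3200000, 14251/40000, 1292417/3200000]

(P^5)[Q -> Q] = 71741/200000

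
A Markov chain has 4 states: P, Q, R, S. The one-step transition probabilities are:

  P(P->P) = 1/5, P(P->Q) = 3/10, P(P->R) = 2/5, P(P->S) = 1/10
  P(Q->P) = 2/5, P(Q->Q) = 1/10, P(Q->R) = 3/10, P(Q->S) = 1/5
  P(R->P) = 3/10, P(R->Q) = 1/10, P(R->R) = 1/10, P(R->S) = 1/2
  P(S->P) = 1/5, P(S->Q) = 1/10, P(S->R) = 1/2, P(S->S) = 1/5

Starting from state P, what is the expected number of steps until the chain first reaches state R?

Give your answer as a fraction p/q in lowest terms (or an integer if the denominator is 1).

Answer: 110/43

Derivation:
Let h_i = expected steps to first reach R from state i.
Boundary: h_R = 0.
First-step equations for the other states:
  h_P = 1 + 1/5*h_P + 3/10*h_Q + 2/5*h_R + 1/10*h_S
  h_Q = 1 + 2/5*h_P + 1/10*h_Q + 3/10*h_R + 1/5*h_S
  h_S = 1 + 1/5*h_P + 1/10*h_Q + 1/2*h_R + 1/5*h_S

Substituting h_R = 0 and rearranging gives the linear system (I - Q) h = 1:
  [4/5, -3/10, -1/10] . (h_P, h_Q, h_S) = 1
  [-2/5, 9/10, -1/5] . (h_P, h_Q, h_S) = 1
  [-1/5, -1/10, 4/5] . (h_P, h_Q, h_S) = 1

Solving yields:
  h_P = 110/43
  h_Q = 118/43
  h_S = 96/43

Starting state is P, so the expected hitting time is h_P = 110/43.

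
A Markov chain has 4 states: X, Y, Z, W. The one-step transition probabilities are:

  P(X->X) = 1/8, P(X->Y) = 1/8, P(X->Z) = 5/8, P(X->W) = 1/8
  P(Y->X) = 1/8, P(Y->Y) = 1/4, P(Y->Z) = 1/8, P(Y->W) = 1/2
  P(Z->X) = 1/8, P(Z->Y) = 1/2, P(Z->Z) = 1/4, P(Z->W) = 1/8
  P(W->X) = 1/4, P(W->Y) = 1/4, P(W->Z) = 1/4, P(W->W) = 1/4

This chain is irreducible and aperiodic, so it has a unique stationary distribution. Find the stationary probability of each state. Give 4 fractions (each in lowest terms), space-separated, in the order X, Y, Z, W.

The stationary distribution satisfies pi = pi * P, i.e.:
  pi_X = 1/8*pi_X + 1/8*pi_Y + 1/8*pi_Z + 1/4*pi_W
  pi_Y = 1/8*pi_X + 1/4*pi_Y + 1/2*pi_Z + 1/4*pi_W
  pi_Z = 5/8*pi_X + 1/8*pi_Y + 1/4*pi_Z + 1/4*pi_W
  pi_W = 1/8*pi_X + 1/2*pi_Y + 1/8*pi_Z + 1/4*pi_W
with normalization: pi_X + pi_Y + pi_Z + pi_W = 1.

Using the first 3 balance equations plus normalization, the linear system A*pi = b is:
  [-7/8, 1/8, 1/8, 1/4] . pi = 0
  [1/8, -3/4, 1/2, 1/4] . pi = 0
  [5/8, 1/8, -3/4, 1/4] . pi = 0
  [1, 1, 1, 1] . pi = 1

Solving yields:
  pi_X = 98/617
  pi_Y = 184/617
  pi_Z = 168/617
  pi_W = 167/617

Verification (pi * P):
  98/617*1/8 + 184/617*1/8 + 168/617*1/8 + 167/617*1/4 = 98/617 = pi_X  (ok)
  98/617*1/8 + 184/617*1/4 + 168/617*1/2 + 167/617*1/4 = 184/617 = pi_Y  (ok)
  98/617*5/8 + 184/617*1/8 + 168/617*1/4 + 167/617*1/4 = 168/617 = pi_Z  (ok)
  98/617*1/8 + 184/617*1/2 + 168/617*1/8 + 167/617*1/4 = 167/617 = pi_W  (ok)

Answer: 98/617 184/617 168/617 167/617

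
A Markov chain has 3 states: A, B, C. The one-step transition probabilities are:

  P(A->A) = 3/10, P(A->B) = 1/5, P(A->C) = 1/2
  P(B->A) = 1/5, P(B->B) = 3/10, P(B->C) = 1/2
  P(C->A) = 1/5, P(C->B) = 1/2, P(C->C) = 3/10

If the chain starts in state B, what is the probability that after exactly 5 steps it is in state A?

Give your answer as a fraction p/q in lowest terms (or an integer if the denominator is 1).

Computing P^5 by repeated multiplication:
P^1 =
  A: [3/10, 1/5, 1/2]
  B: [1/5, 3/10, 1/2]
  C: [1/5, 1/2, 3/10]
P^2 =
  A: [23/100, 37/100, 2/5]
  B: [11/50, 19/50, 2/5]
  C: [11/50, 17/50, 11/25]
P^3 =
  A: [223/1000, 357/1000, 21/50]
  B: [111/500, 179/500, 21/50]
  C: [111/500, 183/500, 103/250]
P^4 =
  A: [2223/10000, 3617/10000, 52/125]
  B: [1111/5000, 1809/5000, 52/125]
  C: [1111/5000, 1801/5000, 261/625]
P^5 =
  A: [22223/100000, 36097/100000, 521/1250]
  B: [11111/50000, 18049/50000, 521/1250]
  C: [11111/50000, 3613/10000, 2603/6250]

(P^5)[B -> A] = 11111/50000

Answer: 11111/50000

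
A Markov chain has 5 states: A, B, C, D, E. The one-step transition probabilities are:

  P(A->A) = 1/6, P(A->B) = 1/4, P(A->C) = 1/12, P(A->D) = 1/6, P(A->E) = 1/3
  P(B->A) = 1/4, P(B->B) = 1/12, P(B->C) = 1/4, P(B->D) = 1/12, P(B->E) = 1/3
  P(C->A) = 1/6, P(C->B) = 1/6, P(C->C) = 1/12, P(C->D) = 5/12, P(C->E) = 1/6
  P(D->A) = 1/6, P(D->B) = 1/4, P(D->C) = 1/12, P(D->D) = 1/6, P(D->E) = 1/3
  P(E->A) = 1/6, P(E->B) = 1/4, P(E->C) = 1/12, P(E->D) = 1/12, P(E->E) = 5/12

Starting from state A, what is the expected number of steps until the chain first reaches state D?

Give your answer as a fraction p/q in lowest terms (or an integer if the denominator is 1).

Let h_i = expected steps to first reach D from state i.
Boundary: h_D = 0.
First-step equations for the other states:
  h_A = 1 + 1/6*h_A + 1/4*h_B + 1/12*h_C + 1/6*h_D + 1/3*h_E
  h_B = 1 + 1/4*h_A + 1/12*h_B + 1/4*h_C + 1/12*h_D + 1/3*h_E
  h_C = 1 + 1/6*h_A + 1/6*h_B + 1/12*h_C + 5/12*h_D + 1/6*h_E
  h_E = 1 + 1/6*h_A + 1/4*h_B + 1/12*h_C + 1/12*h_D + 5/12*h_E

Substituting h_D = 0 and rearranging gives the linear system (I - Q) h = 1:
  [5/6, -1/4, -1/12, -1/3] . (h_A, h_B, h_C, h_E) = 1
  [-1/4, 11/12, -1/4, -1/3] . (h_A, h_B, h_C, h_E) = 1
  [-1/6, -1/6, 11/12, -1/6] . (h_A, h_B, h_C, h_E) = 1
  [-1/6, -1/4, -1/12, 7/12] . (h_A, h_B, h_C, h_E) = 1

Solving yields:
  h_A = 1496/225
  h_B = 2576/375
  h_C = 5476/1125
  h_E = 544/75

Starting state is A, so the expected hitting time is h_A = 1496/225.

Answer: 1496/225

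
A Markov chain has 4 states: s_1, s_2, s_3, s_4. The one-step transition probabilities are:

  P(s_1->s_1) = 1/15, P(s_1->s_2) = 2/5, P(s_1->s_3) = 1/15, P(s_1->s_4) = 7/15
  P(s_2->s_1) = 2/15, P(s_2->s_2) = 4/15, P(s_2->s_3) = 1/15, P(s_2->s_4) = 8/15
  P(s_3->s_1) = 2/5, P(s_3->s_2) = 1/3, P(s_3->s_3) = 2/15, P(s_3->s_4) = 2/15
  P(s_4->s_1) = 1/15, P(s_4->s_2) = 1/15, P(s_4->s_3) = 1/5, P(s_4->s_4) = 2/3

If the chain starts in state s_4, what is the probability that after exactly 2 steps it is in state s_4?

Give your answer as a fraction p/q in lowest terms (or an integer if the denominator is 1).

Computing P^2 by repeated multiplication:
P^1 =
  s_1: [1/15, 2/5, 1/15, 7/15]
  s_2: [2/15, 4/15, 1/15, 8/15]
  s_3: [2/5, 1/3, 2/15, 2/15]
  s_4: [1/15, 1/15, 1/5, 2/3]
P^2 =
  s_1: [26/225, 14/75, 2/15, 127/225]
  s_2: [8/75, 41/225, 32/225, 128/225]
  s_3: [2/15, 68/225, 7/75, 106/225]
  s_4: [31/225, 7/45, 38/225, 121/225]

(P^2)[s_4 -> s_4] = 121/225

Answer: 121/225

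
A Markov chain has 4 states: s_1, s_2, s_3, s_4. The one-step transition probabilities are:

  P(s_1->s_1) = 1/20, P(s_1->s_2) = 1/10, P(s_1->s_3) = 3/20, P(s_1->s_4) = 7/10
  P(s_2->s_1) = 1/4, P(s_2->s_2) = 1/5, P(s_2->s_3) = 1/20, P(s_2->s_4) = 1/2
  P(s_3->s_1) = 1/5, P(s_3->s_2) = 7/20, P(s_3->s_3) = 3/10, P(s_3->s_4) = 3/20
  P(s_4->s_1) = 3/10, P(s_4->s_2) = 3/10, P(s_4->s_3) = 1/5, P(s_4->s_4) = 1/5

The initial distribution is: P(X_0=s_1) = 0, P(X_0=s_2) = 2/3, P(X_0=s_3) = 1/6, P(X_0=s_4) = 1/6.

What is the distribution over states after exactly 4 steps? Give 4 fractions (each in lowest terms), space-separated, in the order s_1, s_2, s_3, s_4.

Propagating the distribution step by step (d_{t+1} = d_t * P):
d_0 = (s_1=0, s_2=2/3, s_3=1/6, s_4=1/6)
  d_1[s_1] = 0*1/20 + 2/3*1/4 + 1/6*1/5 + 1/6*3/10 = 1/4
  d_1[s_2] = 0*1/10 + 2/3*1/5 + 1/6*7/20 + 1/6*3/10 = 29/120
  d_1[s_3] = 0*3/20 + 2/3*1/20 + 1/6*3/10 + 1/6*1/5 = 7/60
  d_1[s_4] = 0*7/10 + 2/3*1/2 + 1/6*3/20 + 1/6*1/5 = 47/120
d_1 = (s_1=1/4, s_2=29/120, s_3=7/60, s_4=47/120)
  d_2[s_1] = 1/4*1/20 + 29/120*1/4 + 7/60*1/5 + 47/120*3/10 = 171/800
  d_2[s_2] = 1/4*1/10 + 29/120*1/5 + 7/60*7/20 + 47/120*3/10 = 139/600
  d_2[s_3] = 1/4*3/20 + 29/120*1/20 + 7/60*3/10 + 47/120*1/5 = 391/2400
  d_2[s_4] = 1/4*7/10 + 29/120*1/2 + 7/60*3/20 + 47/120*1/5 = 47/120
d_2 = (s_1=171/800, s_2=139/600, s_3=391/2400, s_4=47/120)
  d_3[s_1] = 171/800*1/20 + 139/600*1/4 + 391/2400*1/5 + 47/120*3/10 = 3499/16000
  d_3[s_2] = 171/800*1/10 + 139/600*1/5 + 391/2400*7/20 + 47/120*3/10 = 11627/48000
  d_3[s_3] = 171/800*3/20 + 139/600*1/20 + 391/2400*3/10 + 47/120*1/5 = 8201/48000
  d_3[s_4] = 171/800*7/10 + 139/600*1/2 + 391/2400*3/20 + 47/120*1/5 = 707/1920
d_3 = (s_1=3499/16000, s_2=11627/48000, s_3=8201/48000, s_4=707/1920)
  d_4[s_1] = 3499/16000*1/20 + 11627/48000*1/4 + 8201/48000*1/5 + 707/1920*3/10 = 34581/160000
  d_4[s_2] = 3499/16000*1/10 + 11627/48000*1/5 + 8201/48000*7/20 + 707/1920*3/10 = 230959/960000
  d_4[s_3] = 3499/16000*3/20 + 11627/48000*1/20 + 8201/48000*3/10 + 707/1920*1/5 = 10189/60000
  d_4[s_4] = 3499/16000*7/10 + 11627/48000*1/2 + 8201/48000*3/20 + 707/1920*1/5 = 358531/960000
d_4 = (s_1=34581/160000, s_2=230959/960000, s_3=10189/60000, s_4=358531/960000)

Answer: 34581/160000 230959/960000 10189/60000 358531/960000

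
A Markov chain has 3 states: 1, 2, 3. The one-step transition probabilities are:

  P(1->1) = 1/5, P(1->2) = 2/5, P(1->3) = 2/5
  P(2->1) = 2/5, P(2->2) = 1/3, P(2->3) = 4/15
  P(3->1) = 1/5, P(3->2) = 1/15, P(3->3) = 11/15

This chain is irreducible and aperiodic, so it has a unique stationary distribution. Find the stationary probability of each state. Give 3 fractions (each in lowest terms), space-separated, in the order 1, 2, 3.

The stationary distribution satisfies pi = pi * P, i.e.:
  pi_1 = 1/5*pi_1 + 2/5*pi_2 + 1/5*pi_3
  pi_2 = 2/5*pi_1 + 1/3*pi_2 + 1/15*pi_3
  pi_3 = 2/5*pi_1 + 4/15*pi_2 + 11/15*pi_3
with normalization: pi_1 + pi_2 + pi_3 = 1.

Using the first 2 balance equations plus normalization, the linear system A*pi = b is:
  [-4/5, 2/5, 1/5] . pi = 0
  [2/5, -2/3, 1/15] . pi = 0
  [1, 1, 1] . pi = 1

Solving yields:
  pi_1 = 6/25
  pi_2 = 1/5
  pi_3 = 14/25

Verification (pi * P):
  6/25*1/5 + 1/5*2/5 + 14/25*1/5 = 6/25 = pi_1  (ok)
  6/25*2/5 + 1/5*1/3 + 14/25*1/15 = 1/5 = pi_2  (ok)
  6/25*2/5 + 1/5*4/15 + 14/25*11/15 = 14/25 = pi_3  (ok)

Answer: 6/25 1/5 14/25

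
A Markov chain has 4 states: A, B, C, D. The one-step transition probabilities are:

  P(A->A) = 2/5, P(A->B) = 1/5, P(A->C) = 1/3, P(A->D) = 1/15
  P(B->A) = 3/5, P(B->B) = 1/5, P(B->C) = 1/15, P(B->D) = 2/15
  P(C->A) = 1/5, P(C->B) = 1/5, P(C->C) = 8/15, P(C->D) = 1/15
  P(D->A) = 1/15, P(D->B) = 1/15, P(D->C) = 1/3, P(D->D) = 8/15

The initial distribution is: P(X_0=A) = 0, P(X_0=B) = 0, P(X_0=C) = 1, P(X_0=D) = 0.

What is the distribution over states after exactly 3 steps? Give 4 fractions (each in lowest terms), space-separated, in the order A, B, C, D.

Answer: 1093/3375 5/27 1214/3375 443/3375

Derivation:
Propagating the distribution step by step (d_{t+1} = d_t * P):
d_0 = (A=0, B=0, C=1, D=0)
  d_1[A] = 0*2/5 + 0*3/5 + 1*1/5 + 0*1/15 = 1/5
  d_1[B] = 0*1/5 + 0*1/5 + 1*1/5 + 0*1/15 = 1/5
  d_1[C] = 0*1/3 + 0*1/15 + 1*8/15 + 0*1/3 = 8/15
  d_1[D] = 0*1/15 + 0*2/15 + 1*1/15 + 0*8/15 = 1/15
d_1 = (A=1/5, B=1/5, C=8/15, D=1/15)
  d_2[A] = 1/5*2/5 + 1/5*3/5 + 8/15*1/5 + 1/15*1/15 = 14/45
  d_2[B] = 1/5*1/5 + 1/5*1/5 + 8/15*1/5 + 1/15*1/15 = 43/225
  d_2[C] = 1/5*1/3 + 1/5*1/15 + 8/15*8/15 + 1/15*1/3 = 29/75
  d_2[D] = 1/5*1/15 + 1/5*2/15 + 8/15*1/15 + 1/15*8/15 = 1/9
d_2 = (A=14/45, B=43/225, C=29/75, D=1/9)
  d_3[A] = 14/45*2/5 + 43/225*3/5 + 29/75*1/5 + 1/9*1/15 = 1093/3375
  d_3[B] = 14/45*1/5 + 43/225*1/5 + 29/75*1/5 + 1/9*1/15 = 5/27
  d_3[C] = 14/45*1/3 + 43/225*1/15 + 29/75*8/15 + 1/9*1/3 = 1214/3375
  d_3[D] = 14/45*1/15 + 43/225*2/15 + 29/75*1/15 + 1/9*8/15 = 443/3375
d_3 = (A=1093/3375, B=5/27, C=1214/3375, D=443/3375)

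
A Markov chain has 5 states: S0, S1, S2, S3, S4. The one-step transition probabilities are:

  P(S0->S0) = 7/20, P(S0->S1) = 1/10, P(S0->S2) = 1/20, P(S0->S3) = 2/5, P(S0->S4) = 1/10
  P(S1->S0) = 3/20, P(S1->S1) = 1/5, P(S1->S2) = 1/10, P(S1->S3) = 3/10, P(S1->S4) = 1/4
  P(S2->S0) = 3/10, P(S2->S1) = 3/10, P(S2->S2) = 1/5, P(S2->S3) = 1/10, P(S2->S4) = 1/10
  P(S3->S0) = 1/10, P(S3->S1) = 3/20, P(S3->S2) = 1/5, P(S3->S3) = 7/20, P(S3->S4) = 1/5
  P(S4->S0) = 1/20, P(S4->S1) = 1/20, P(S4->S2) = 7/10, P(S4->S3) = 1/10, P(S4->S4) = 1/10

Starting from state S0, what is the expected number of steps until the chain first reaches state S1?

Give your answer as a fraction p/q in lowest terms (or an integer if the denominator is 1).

Let h_i = expected steps to first reach S1 from state i.
Boundary: h_S1 = 0.
First-step equations for the other states:
  h_S0 = 1 + 7/20*h_S0 + 1/10*h_S1 + 1/20*h_S2 + 2/5*h_S3 + 1/10*h_S4
  h_S2 = 1 + 3/10*h_S0 + 3/10*h_S1 + 1/5*h_S2 + 1/10*h_S3 + 1/10*h_S4
  h_S3 = 1 + 1/10*h_S0 + 3/20*h_S1 + 1/5*h_S2 + 7/20*h_S3 + 1/5*h_S4
  h_S4 = 1 + 1/20*h_S0 + 1/20*h_S1 + 7/10*h_S2 + 1/10*h_S3 + 1/10*h_S4

Substituting h_S1 = 0 and rearranging gives the linear system (I - Q) h = 1:
  [13/20, -1/20, -2/5, -1/10] . (h_S0, h_S2, h_S3, h_S4) = 1
  [-3/10, 4/5, -1/10, -1/10] . (h_S0, h_S2, h_S3, h_S4) = 1
  [-1/10, -1/5, 13/20, -1/5] . (h_S0, h_S2, h_S3, h_S4) = 1
  [-1/20, -7/10, -1/10, 9/10] . (h_S0, h_S2, h_S3, h_S4) = 1

Solving yields:
  h_S0 = 15720/2347
  h_S2 = 12480/2347
  h_S3 = 14420/2347
  h_S4 = 14790/2347

Starting state is S0, so the expected hitting time is h_S0 = 15720/2347.

Answer: 15720/2347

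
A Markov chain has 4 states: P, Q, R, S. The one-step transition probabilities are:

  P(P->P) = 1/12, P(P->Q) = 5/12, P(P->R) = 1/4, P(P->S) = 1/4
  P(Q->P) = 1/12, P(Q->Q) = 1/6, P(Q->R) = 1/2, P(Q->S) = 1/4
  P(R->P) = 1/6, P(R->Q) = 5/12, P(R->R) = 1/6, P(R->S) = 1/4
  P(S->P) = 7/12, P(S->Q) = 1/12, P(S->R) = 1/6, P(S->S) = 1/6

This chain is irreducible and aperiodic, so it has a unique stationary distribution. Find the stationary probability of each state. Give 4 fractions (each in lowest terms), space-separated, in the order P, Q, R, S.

The stationary distribution satisfies pi = pi * P, i.e.:
  pi_P = 1/12*pi_P + 1/12*pi_Q + 1/6*pi_R + 7/12*pi_S
  pi_Q = 5/12*pi_P + 1/6*pi_Q + 5/12*pi_R + 1/12*pi_S
  pi_R = 1/4*pi_P + 1/2*pi_Q + 1/6*pi_R + 1/6*pi_S
  pi_S = 1/4*pi_P + 1/4*pi_Q + 1/4*pi_R + 1/6*pi_S
with normalization: pi_P + pi_Q + pi_R + pi_S = 1.

Using the first 3 balance equations plus normalization, the linear system A*pi = b is:
  [-11/12, 1/12, 1/6, 7/12] . pi = 0
  [5/12, -5/6, 5/12, 1/12] . pi = 0
  [1/4, 1/2, -5/6, 1/6] . pi = 0
  [1, 1, 1, 1] . pi = 1

Solving yields:
  pi_P = 562/2535
  pi_Q = 53/195
  pi_R = 233/845
  pi_S = 3/13

Verification (pi * P):
  562/2535*1/12 + 53/195*1/12 + 233/845*1/6 + 3/13*7/12 = 562/2535 = pi_P  (ok)
  562/2535*5/12 + 53/195*1/6 + 233/845*5/12 + 3/13*1/12 = 53/195 = pi_Q  (ok)
  562/2535*1/4 + 53/195*1/2 + 233/845*1/6 + 3/13*1/6 = 233/845 = pi_R  (ok)
  562/2535*1/4 + 53/195*1/4 + 233/845*1/4 + 3/13*1/6 = 3/13 = pi_S  (ok)

Answer: 562/2535 53/195 233/845 3/13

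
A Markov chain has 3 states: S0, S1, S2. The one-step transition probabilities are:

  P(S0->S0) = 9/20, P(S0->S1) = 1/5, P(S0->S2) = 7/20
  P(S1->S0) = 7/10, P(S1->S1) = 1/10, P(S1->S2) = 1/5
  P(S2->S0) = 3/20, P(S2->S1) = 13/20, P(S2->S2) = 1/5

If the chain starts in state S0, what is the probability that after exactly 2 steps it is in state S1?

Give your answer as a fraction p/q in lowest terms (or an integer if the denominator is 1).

Answer: 27/80

Derivation:
Computing P^2 by repeated multiplication:
P^1 =
  S0: [9/20, 1/5, 7/20]
  S1: [7/10, 1/10, 1/5]
  S2: [3/20, 13/20, 1/5]
P^2 =
  S0: [79/200, 27/80, 107/400]
  S1: [83/200, 7/25, 61/200]
  S2: [221/400, 9/40, 89/400]

(P^2)[S0 -> S1] = 27/80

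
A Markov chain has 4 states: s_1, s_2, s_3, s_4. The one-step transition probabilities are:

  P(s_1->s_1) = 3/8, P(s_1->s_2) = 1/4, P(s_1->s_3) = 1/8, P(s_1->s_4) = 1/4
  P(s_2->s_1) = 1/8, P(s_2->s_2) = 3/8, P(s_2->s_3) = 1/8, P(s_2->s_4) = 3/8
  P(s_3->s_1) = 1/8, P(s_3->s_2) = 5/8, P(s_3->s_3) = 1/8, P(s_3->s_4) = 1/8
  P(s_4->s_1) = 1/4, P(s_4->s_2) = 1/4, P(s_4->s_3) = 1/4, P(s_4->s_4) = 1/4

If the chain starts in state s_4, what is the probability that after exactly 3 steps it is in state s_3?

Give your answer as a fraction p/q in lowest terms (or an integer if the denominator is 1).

Computing P^3 by repeated multiplication:
P^1 =
  s_1: [3/8, 1/4, 1/8, 1/4]
  s_2: [1/8, 3/8, 1/8, 3/8]
  s_3: [1/8, 5/8, 1/8, 1/8]
  s_4: [1/4, 1/4, 1/4, 1/4]
P^2 =
  s_1: [1/4, 21/64, 5/32, 17/64]
  s_2: [13/64, 11/32, 11/64, 9/32]
  s_3: [11/64, 3/8, 9/64, 5/16]
  s_4: [7/32, 3/8, 5/32, 1/4]
P^3 =
  s_1: [113/512, 179/512, 81/512, 139/512]
  s_2: [27/128, 183/512, 41/256, 139/512]
  s_3: [53/256, 179/512, 21/128, 143/512]
  s_4: [27/128, 91/256, 5/32, 71/256]

(P^3)[s_4 -> s_3] = 5/32

Answer: 5/32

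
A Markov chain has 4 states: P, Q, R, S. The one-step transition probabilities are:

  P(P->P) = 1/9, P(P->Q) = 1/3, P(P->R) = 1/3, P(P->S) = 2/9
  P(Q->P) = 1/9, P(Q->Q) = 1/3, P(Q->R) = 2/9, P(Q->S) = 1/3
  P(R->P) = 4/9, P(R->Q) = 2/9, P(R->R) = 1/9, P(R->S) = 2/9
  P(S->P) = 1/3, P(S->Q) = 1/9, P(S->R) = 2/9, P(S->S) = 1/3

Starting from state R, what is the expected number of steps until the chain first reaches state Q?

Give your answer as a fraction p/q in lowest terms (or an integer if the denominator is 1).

Answer: 48/11

Derivation:
Let h_i = expected steps to first reach Q from state i.
Boundary: h_Q = 0.
First-step equations for the other states:
  h_P = 1 + 1/9*h_P + 1/3*h_Q + 1/3*h_R + 2/9*h_S
  h_R = 1 + 4/9*h_P + 2/9*h_Q + 1/9*h_R + 2/9*h_S
  h_S = 1 + 1/3*h_P + 1/9*h_Q + 2/9*h_R + 1/3*h_S

Substituting h_Q = 0 and rearranging gives the linear system (I - Q) h = 1:
  [8/9, -1/3, -2/9] . (h_P, h_R, h_S) = 1
  [-4/9, 8/9, -2/9] . (h_P, h_R, h_S) = 1
  [-1/3, -2/9, 2/3] . (h_P, h_R, h_S) = 1

Solving yields:
  h_P = 4
  h_R = 48/11
  h_S = 109/22

Starting state is R, so the expected hitting time is h_R = 48/11.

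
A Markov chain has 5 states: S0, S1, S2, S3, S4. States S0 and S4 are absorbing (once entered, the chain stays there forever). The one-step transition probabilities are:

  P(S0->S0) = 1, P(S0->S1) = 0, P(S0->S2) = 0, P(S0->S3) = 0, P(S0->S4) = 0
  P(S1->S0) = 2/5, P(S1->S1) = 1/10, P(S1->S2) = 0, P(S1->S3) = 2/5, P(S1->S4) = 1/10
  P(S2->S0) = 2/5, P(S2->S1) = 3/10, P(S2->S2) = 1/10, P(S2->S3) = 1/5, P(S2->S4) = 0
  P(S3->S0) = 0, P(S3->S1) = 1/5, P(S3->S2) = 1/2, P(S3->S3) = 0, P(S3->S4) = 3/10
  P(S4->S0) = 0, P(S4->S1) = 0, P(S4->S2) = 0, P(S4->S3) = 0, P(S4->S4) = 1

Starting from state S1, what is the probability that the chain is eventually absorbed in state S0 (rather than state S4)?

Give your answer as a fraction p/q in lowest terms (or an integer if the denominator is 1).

Let a_i = P(absorbed in S0 | start in state i).
Boundary conditions: a_S0 = 1, a_S4 = 0.
For each transient state i, a_i = sum_j P(i->j) * a_j:
  a_S1 = 2/5*a_S0 + 1/10*a_S1 + 0*a_S2 + 2/5*a_S3 + 1/10*a_S4
  a_S2 = 2/5*a_S0 + 3/10*a_S1 + 1/10*a_S2 + 1/5*a_S3 + 0*a_S4
  a_S3 = 0*a_S0 + 1/5*a_S1 + 1/2*a_S2 + 0*a_S3 + 3/10*a_S4

Substituting a_S0 = 1 and a_S4 = 0, rearrange to (I - Q) a = r where r[i] = P(i -> S0):
  [9/10, 0, -2/5] . (a_S1, a_S2, a_S3) = 2/5
  [-3/10, 9/10, -1/5] . (a_S1, a_S2, a_S3) = 2/5
  [-1/5, -1/2, 1] . (a_S1, a_S2, a_S3) = 0

Solving yields:
  a_S1 = 100/147
  a_S2 = 116/147
  a_S3 = 26/49

Starting state is S1, so the absorption probability is a_S1 = 100/147.

Answer: 100/147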